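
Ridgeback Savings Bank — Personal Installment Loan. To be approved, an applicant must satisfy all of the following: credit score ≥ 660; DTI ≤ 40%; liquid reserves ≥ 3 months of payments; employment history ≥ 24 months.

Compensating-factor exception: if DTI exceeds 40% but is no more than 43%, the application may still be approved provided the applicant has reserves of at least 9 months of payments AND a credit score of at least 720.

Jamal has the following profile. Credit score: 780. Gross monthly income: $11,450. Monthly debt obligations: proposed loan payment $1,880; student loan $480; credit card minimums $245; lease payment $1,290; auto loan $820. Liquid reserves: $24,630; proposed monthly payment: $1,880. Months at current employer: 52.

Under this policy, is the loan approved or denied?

Credit score 780 ≥ 660 (meets base)
Total debts = (1,880 + 480 + 245 + 1,290 + 820) = 4,715. DTI = 4,715/11,450 = 41.2% > 40% — standard DTI limit exceeded.
Reserves: 24,630 ÷ 1,880 = 13.1 months (meets 3-month minimum)
Employment 52 ≥ 24 months
41.2% falls in the override range (40%–43%), so the compensating-factor test applies.
Override check — reserves: 13.1 mo (ok); score: 780 (ok).
Both override conditions satisfied; DTI exception granted.

Approved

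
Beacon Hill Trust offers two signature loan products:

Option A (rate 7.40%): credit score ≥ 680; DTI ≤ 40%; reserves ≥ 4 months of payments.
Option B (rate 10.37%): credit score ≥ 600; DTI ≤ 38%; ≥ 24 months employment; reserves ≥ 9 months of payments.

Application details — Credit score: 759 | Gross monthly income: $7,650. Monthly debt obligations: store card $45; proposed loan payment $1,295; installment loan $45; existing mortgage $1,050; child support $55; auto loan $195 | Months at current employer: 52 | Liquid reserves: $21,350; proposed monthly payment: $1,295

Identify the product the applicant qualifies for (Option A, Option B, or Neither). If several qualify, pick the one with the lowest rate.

Total debts = (45 + 1,295 + 45 + 1,050 + 55 + 195) = 2,685; DTI = 2,685/7,650 = 35.1%.
Reserves = 21,350/1,295 = 16.5 months.
Option A: score 759 ≥ 680; DTI 35.1% ≤ 40%; reserves 16.5 ≥ 4 mo → qualifies.
Option B: score 759 ≥ 600; DTI 35.1% ≤ 38%; employment 52 ≥ 24 mo; reserves 16.5 ≥ 9 mo → qualifies.
Qualifying: Option A, Option B. Lowest rate is 7.40% → Option A.

Option A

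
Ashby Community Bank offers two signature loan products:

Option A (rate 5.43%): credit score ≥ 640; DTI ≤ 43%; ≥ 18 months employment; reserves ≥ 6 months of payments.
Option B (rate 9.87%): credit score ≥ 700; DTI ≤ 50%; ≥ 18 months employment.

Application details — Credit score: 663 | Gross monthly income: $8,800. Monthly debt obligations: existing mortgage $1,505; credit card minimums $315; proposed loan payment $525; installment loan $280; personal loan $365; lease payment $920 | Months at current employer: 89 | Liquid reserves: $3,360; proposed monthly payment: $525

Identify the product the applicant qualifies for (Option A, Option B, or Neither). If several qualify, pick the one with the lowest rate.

Total debts = (1,505 + 315 + 525 + 280 + 365 + 920) = 3,910; DTI = 3,910/8,800 = 44.4%.
Reserves = 3,360/525 = 6.4 months.
Option A: score 663 ≥ 640; DTI 44.4% > 43%; employment 89 ≥ 18 mo; reserves 6.4 ≥ 6 mo → does not qualify.
Option B: score 663 < 700; DTI 44.4% ≤ 50%; employment 89 ≥ 18 mo → does not qualify.

Neither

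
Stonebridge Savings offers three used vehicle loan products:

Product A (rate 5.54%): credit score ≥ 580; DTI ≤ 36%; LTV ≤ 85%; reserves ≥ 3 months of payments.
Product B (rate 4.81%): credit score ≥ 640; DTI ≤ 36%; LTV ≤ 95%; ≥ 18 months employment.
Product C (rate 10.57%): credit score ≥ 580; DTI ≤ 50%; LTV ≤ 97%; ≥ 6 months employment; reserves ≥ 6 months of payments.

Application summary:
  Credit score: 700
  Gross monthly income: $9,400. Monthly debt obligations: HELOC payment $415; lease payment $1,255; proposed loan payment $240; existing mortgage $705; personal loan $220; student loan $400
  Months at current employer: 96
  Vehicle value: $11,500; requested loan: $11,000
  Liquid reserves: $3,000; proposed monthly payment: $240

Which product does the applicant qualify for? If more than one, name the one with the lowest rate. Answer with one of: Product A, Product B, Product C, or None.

Total debts = (415 + 1,255 + 240 + 705 + 220 + 400) = 3,235; DTI = 3,235/9,400 = 34.4%.
LTV = 11,000/11,500 = 95.7%.
Reserves = 3,000/240 = 12.5 months.
Product A: score 700 ≥ 580; DTI 34.4% ≤ 36%; LTV 95.7% > 85%; reserves 12.5 ≥ 3 mo → does not qualify.
Product B: score 700 ≥ 640; DTI 34.4% ≤ 36%; LTV 95.7% > 95%; employment 96 ≥ 18 mo → does not qualify.
Product C: score 700 ≥ 580; DTI 34.4% ≤ 50%; LTV 95.7% ≤ 97%; employment 96 ≥ 6 mo; reserves 12.5 ≥ 6 mo → qualifies.

Product C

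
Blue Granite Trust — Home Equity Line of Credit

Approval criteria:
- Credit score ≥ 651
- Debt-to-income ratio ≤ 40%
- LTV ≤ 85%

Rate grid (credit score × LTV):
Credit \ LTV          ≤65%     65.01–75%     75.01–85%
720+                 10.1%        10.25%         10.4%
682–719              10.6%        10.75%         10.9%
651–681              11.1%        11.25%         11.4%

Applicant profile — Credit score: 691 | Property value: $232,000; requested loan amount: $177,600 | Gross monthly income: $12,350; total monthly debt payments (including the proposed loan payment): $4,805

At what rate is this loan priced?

Credit score 691 ≥ 651; DTI = 4,805/12,350 = 38.9% ≤ 40%
LTV: 177,600 ÷ 232,000 = 76.6%, within 85% cap
Credit 691 → row 682–719; LTV 76.6% → column 75.01–85%. Grid cell → 10.9%.

10.9%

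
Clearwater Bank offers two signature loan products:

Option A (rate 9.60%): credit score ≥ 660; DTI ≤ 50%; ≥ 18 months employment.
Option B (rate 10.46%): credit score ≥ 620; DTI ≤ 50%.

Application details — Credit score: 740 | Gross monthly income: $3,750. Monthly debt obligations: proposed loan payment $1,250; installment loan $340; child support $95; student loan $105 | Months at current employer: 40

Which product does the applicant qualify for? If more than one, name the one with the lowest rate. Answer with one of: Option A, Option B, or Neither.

Option A

Total debts = (1,250 + 340 + 95 + 105) = 1,790; DTI = 1,790/3,750 = 47.7%.
Option A: score 740 ≥ 660; DTI 47.7% ≤ 50%; employment 40 ≥ 18 mo → qualifies.
Option B: score 740 ≥ 620; DTI 47.7% ≤ 50% → qualifies.
Qualifying: Option A, Option B. Lowest rate is 9.60% → Option A.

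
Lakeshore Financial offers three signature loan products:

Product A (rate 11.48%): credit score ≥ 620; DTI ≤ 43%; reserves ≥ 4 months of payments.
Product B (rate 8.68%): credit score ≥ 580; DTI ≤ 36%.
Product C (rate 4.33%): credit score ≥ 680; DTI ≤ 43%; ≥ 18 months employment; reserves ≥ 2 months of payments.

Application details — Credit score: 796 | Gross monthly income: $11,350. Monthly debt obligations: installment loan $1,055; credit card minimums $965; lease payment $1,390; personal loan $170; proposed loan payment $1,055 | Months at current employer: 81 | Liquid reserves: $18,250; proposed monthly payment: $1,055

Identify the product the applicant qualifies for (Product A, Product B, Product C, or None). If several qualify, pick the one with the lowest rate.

Product C

Total debts = (1,055 + 965 + 1,390 + 170 + 1,055) = 4,635; DTI = 4,635/11,350 = 40.8%.
Reserves = 18,250/1,055 = 17.3 months.
Product A: score 796 ≥ 620; DTI 40.8% ≤ 43%; reserves 17.3 ≥ 4 mo → qualifies.
Product B: score 796 ≥ 580; DTI 40.8% > 36% → does not qualify.
Product C: score 796 ≥ 680; DTI 40.8% ≤ 43%; employment 81 ≥ 18 mo; reserves 17.3 ≥ 2 mo → qualifies.
Qualifying: Product A, Product C. Lowest rate is 4.33% → Product C.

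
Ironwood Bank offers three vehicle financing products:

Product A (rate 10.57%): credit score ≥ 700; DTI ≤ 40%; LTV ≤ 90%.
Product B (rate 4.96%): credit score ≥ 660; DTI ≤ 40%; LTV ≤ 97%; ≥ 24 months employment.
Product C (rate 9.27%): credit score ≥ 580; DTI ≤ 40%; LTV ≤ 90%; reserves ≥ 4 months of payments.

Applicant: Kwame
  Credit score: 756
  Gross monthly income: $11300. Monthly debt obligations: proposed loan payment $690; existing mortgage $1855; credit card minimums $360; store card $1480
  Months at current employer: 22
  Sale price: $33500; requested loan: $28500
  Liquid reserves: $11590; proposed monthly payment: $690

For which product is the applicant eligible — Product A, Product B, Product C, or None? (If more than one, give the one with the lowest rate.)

Product C

Total debts = (690 + 1,855 + 360 + 1,480) = 4,385; DTI = 4,385/11,300 = 38.8%.
LTV = 28,500/33,500 = 85.1%.
Reserves = 11,590/690 = 16.8 months.
Product A: score 756 ≥ 700; DTI 38.8% ≤ 40%; LTV 85.1% ≤ 90% → qualifies.
Product B: score 756 ≥ 660; DTI 38.8% ≤ 40%; LTV 85.1% ≤ 97%; employment 22 < 24 mo → does not qualify.
Product C: score 756 ≥ 580; DTI 38.8% ≤ 40%; LTV 85.1% ≤ 90%; reserves 16.8 ≥ 4 mo → qualifies.
Qualifying: Product A, Product C. Lowest rate is 9.27% → Product C.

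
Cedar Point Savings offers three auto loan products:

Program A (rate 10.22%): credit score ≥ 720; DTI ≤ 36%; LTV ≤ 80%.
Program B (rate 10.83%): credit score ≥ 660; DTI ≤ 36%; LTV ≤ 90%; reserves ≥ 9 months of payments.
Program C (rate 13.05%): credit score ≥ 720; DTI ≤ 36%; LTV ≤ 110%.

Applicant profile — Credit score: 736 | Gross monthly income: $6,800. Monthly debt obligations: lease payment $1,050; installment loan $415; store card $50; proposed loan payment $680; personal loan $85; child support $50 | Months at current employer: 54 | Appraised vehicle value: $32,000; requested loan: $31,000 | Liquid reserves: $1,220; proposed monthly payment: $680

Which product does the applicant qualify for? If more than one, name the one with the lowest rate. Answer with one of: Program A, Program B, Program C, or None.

Program C

Total debts = (1,050 + 415 + 50 + 680 + 85 + 50) = 2,330; DTI = 2,330/6,800 = 34.3%.
LTV = 31,000/32,000 = 96.9%.
Reserves = 1,220/680 = 1.8 months.
Program A: score 736 ≥ 720; DTI 34.3% ≤ 36%; LTV 96.9% > 80% → does not qualify.
Program B: score 736 ≥ 660; DTI 34.3% ≤ 36%; LTV 96.9% > 90%; reserves 1.8 < 9 mo → does not qualify.
Program C: score 736 ≥ 720; DTI 34.3% ≤ 36%; LTV 96.9% ≤ 110% → qualifies.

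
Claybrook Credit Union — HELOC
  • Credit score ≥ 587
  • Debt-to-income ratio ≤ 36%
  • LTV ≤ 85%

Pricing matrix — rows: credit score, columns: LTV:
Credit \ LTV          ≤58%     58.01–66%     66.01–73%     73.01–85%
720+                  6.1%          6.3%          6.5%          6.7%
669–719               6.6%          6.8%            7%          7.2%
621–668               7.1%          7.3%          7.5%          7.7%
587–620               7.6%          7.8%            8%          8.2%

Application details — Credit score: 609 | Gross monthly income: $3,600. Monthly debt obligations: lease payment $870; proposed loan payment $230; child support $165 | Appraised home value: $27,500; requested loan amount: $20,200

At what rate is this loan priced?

8.2%

Credit score 609 ≥ 587; Total monthly debts = (870 + 230 + 165) = 1,265. DTI: 1,265 ÷ 3,600 = 35.1%, within the 36% cap
Loan-to-value = 20,200/27,500 = 73.5% — pass (85% max)
Score 609 is in the 587–620 band; LTV 73.5% is in the 73.01–85% band → 8.2%.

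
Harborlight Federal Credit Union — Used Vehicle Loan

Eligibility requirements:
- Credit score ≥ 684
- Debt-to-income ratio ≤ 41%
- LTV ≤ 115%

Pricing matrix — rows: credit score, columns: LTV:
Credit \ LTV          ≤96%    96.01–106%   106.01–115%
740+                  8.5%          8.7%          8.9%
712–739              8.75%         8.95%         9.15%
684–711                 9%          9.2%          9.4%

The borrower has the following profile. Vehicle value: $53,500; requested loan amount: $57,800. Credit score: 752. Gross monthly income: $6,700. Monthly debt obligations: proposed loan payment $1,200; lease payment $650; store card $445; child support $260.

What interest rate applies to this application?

Credit score 752 ≥ 684; Total monthly debts = (1,200 + 650 + 445 + 260) = 2,555. DTI: 2,555 ÷ 6,700 = 38.1%, within the 41% cap
LTV = 57,800/53,500 = 108% ≤ 115%
Credit 752 → row 740+; LTV 108% → column 106.01–115%. Grid cell → 8.9%.

8.9%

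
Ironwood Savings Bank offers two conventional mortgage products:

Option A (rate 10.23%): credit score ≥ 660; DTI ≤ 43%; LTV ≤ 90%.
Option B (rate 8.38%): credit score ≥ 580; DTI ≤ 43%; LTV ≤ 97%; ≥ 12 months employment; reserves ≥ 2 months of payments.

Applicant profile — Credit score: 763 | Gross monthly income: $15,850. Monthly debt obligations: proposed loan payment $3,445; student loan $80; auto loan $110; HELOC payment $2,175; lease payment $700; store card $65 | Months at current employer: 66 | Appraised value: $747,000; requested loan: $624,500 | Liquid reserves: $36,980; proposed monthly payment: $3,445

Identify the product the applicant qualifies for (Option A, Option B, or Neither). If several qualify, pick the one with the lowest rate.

Option B

Total debts = (3,445 + 80 + 110 + 2,175 + 700 + 65) = 6,575; DTI = 6,575/15,850 = 41.5%.
LTV = 624,500/747,000 = 83.6%.
Reserves = 36,980/3,445 = 10.7 months.
Option A: score 763 ≥ 660; DTI 41.5% ≤ 43%; LTV 83.6% ≤ 90% → qualifies.
Option B: score 763 ≥ 580; DTI 41.5% ≤ 43%; LTV 83.6% ≤ 97%; employment 66 ≥ 12 mo; reserves 10.7 ≥ 2 mo → qualifies.
Qualifying: Option A, Option B. Lowest rate is 8.38% → Option B.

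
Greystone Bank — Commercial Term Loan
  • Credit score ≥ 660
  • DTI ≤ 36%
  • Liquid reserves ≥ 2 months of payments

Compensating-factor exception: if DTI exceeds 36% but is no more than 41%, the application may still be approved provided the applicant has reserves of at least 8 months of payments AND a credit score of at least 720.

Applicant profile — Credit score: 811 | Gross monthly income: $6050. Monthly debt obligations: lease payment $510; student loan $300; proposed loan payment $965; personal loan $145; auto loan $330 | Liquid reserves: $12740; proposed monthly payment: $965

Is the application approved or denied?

Approved

Credit score 811 ≥ 660 (meets base)
Total debts = (510 + 300 + 965 + 145 + 330) = 2,250. DTI: 2,250 ÷ 6,050 = 37.2%, over the 36% base limit.
Liquid reserves cover 12,740/965 = 13.2 months — ≥ 2 required
37.2% falls in the override range (36%–41%), so the compensating-factor test applies.
Reserves 13.2 ≥ 8 months; credit score 811 ≥ 720.
Both compensating conditions met → exception applies.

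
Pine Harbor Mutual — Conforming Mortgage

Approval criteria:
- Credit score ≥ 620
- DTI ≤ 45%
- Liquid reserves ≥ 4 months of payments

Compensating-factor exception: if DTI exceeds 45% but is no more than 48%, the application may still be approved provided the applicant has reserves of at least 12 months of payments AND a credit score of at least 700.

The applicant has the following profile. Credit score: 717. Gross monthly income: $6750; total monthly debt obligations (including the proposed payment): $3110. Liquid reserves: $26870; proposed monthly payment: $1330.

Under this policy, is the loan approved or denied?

Credit score 717 ≥ 620 (meets base)
DTI: 3,110 ÷ 6,750 = 46.1%, over the 45% base limit.
Reserves = 26,870/1,330 = 20.2 months ≥ 4
DTI 46.1% is within the 45%–48% exception band; checking compensating factors.
Reserves 20.2 ≥ 12 months; credit score 717 ≥ 700.
Both override conditions satisfied; DTI exception granted.

Approved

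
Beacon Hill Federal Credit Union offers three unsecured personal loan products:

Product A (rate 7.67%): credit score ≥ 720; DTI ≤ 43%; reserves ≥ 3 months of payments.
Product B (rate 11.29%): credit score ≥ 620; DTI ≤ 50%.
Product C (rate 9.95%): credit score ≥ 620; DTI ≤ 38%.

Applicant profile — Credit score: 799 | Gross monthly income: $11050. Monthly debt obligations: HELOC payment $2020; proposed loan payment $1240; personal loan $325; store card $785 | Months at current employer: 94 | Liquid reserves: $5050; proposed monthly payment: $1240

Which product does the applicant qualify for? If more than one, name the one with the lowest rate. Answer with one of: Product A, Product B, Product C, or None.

Product A

Total debts = (2,020 + 1,240 + 325 + 785) = 4,370; DTI = 4,370/11,050 = 39.5%.
Reserves = 5,050/1,240 = 4.1 months.
Product A: score 799 ≥ 720; DTI 39.5% ≤ 43%; reserves 4.1 ≥ 3 mo → qualifies.
Product B: score 799 ≥ 620; DTI 39.5% ≤ 50% → qualifies.
Product C: score 799 ≥ 620; DTI 39.5% > 38% → does not qualify.
Qualifying: Product A, Product B. Lowest rate is 7.67% → Product A.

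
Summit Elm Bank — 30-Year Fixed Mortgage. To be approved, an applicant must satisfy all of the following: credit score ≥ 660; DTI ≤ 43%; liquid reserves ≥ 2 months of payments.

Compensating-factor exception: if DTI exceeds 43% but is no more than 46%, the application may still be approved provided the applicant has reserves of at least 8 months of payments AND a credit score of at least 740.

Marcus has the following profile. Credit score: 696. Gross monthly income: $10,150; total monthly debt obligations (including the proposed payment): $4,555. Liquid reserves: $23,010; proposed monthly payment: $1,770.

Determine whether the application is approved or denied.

Credit score 696 ≥ 660 (meets base)
DTI = 4,555/10,150 = 44.9% > 43% — standard DTI limit exceeded.
Reserves: 23,010 ÷ 1,770 = 13.0 months (meets 2-month minimum)
44.9% falls in the override range (43%–46%), so the compensating-factor test applies.
Override check — reserves: 13.0 mo (ok); score: 696 (below 740).
Override conditions not both satisfied; exception does not apply.

Denied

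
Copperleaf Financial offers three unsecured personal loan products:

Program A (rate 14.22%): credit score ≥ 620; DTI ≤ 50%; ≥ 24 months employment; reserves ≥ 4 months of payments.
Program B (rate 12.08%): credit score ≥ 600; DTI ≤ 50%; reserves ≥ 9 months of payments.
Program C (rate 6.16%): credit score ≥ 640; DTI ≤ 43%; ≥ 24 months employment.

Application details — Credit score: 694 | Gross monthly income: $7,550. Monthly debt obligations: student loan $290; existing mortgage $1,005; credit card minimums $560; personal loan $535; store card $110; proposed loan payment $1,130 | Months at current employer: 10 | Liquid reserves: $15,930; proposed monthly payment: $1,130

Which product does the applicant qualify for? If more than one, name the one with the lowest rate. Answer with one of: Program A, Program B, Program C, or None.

Total debts = (290 + 1,005 + 560 + 535 + 110 + 1,130) = 3,630; DTI = 3,630/7,550 = 48.1%.
Reserves = 15,930/1,130 = 14.1 months.
Program A: score 694 ≥ 620; DTI 48.1% ≤ 50%; employment 10 < 24 mo; reserves 14.1 ≥ 4 mo → does not qualify.
Program B: score 694 ≥ 600; DTI 48.1% ≤ 50%; reserves 14.1 ≥ 9 mo → qualifies.
Program C: score 694 ≥ 640; DTI 48.1% > 43%; employment 10 < 24 mo → does not qualify.

Program B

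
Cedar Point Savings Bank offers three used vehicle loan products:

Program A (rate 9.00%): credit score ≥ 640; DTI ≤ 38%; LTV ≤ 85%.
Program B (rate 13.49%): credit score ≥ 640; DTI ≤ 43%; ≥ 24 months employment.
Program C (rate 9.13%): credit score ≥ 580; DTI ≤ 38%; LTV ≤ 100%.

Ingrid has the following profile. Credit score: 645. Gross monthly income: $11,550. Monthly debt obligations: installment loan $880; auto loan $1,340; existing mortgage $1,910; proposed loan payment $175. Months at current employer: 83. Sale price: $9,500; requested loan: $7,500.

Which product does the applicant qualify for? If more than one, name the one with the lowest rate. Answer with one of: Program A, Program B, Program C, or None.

Program A

Total debts = (880 + 1,340 + 1,910 + 175) = 4,305; DTI = 4,305/11,550 = 37.3%.
LTV = 7,500/9,500 = 78.9%.
Program A: score 645 ≥ 640; DTI 37.3% ≤ 38%; LTV 78.9% ≤ 85% → qualifies.
Program B: score 645 ≥ 640; DTI 37.3% ≤ 43%; employment 83 ≥ 24 mo → qualifies.
Program C: score 645 ≥ 580; DTI 37.3% ≤ 38%; LTV 78.9% ≤ 100% → qualifies.
Qualifying: Program A, Program B, Program C. Lowest rate is 9.00% → Program A.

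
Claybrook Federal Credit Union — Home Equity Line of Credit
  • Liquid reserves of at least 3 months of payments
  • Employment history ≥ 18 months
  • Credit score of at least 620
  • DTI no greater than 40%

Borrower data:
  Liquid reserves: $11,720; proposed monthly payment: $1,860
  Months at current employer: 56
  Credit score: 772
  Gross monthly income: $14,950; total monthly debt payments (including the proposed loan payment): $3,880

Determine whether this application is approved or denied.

Approved

Reserves: 11,720 ÷ 1,860 = 6.3 months (meets 3-month minimum)
Employment 56 ≥ 18 months
Credit score 772 ≥ 620 (meets)
DTI: 3,880 ÷ 14,950 = 26%, within the 40% cap
All criteria satisfied.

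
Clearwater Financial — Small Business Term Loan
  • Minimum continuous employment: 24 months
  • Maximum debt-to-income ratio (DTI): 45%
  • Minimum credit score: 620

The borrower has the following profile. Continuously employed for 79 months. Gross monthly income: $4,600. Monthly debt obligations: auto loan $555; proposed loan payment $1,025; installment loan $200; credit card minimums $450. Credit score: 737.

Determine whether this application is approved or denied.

Denied

Employment 79 ≥ 24 months
Total monthly debts = (555 + 1,025 + 200 + 450) = 2,230. DTI: 2,230 ÷ 4,600 = 48.5%, exceeds the 45% cap
Credit score 737 ≥ 620 (meets)
Fails on DTI.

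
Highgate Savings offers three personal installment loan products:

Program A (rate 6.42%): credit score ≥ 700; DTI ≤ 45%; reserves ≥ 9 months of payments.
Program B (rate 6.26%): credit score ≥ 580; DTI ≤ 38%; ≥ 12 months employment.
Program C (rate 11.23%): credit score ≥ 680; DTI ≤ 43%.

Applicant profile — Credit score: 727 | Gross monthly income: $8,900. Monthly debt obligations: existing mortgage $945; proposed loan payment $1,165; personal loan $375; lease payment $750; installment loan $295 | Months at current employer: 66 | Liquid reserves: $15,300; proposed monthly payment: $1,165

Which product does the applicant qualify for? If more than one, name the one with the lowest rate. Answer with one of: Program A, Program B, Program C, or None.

Program A

Total debts = (945 + 1,165 + 375 + 750 + 295) = 3,530; DTI = 3,530/8,900 = 39.7%.
Reserves = 15,300/1,165 = 13.1 months.
Program A: score 727 ≥ 700; DTI 39.7% ≤ 45%; reserves 13.1 ≥ 9 mo → qualifies.
Program B: score 727 ≥ 580; DTI 39.7% > 38%; employment 66 ≥ 12 mo → does not qualify.
Program C: score 727 ≥ 680; DTI 39.7% ≤ 43% → qualifies.
Qualifying: Program A, Program C. Lowest rate is 6.42% → Program A.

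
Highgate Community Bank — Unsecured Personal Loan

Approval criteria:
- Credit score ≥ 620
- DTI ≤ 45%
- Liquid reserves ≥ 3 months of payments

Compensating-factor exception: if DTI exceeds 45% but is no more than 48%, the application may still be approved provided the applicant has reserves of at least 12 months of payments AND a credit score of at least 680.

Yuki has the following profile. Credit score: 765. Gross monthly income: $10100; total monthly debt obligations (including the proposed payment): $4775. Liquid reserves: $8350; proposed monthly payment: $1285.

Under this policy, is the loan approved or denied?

Denied

Credit score 765 ≥ 620 (meets base)
DTI: 4,775 ÷ 10,100 = 47.3%, over the 45% base limit.
Reserves = 8,350/1,285 = 6.5 months ≥ 3
DTI 47.3% is within the 45%–48% exception band; checking compensating factors.
Override check — reserves: 6.5 mo (short of 12); score: 765 (ok).
Override conditions not both satisfied; exception does not apply.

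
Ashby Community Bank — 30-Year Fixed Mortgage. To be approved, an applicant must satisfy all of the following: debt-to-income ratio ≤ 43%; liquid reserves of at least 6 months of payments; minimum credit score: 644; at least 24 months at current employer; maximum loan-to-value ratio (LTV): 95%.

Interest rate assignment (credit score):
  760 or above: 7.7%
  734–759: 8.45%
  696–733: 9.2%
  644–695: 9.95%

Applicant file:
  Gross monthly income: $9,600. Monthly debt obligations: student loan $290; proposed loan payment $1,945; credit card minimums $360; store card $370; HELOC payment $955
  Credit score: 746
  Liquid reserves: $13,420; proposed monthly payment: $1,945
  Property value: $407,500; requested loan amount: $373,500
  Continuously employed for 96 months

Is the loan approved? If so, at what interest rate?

Credit score 746 ≥ 644 (meets minimum)
Total monthly debts = (290 + 1,945 + 360 + 370 + 955) = 3,920. DTI = 3,920/9,600 = 40.8% ≤ 43%
LTV = 373,500/407,500 = 91.7% ≤ 95%
Employment 96 ≥ 24 months
Liquid reserves cover 13,420/1,945 = 6.9 months — ≥ 6 required
All requirements met. Score 746 falls in the 734–759 tier → 8.45%.

Approved at 8.45%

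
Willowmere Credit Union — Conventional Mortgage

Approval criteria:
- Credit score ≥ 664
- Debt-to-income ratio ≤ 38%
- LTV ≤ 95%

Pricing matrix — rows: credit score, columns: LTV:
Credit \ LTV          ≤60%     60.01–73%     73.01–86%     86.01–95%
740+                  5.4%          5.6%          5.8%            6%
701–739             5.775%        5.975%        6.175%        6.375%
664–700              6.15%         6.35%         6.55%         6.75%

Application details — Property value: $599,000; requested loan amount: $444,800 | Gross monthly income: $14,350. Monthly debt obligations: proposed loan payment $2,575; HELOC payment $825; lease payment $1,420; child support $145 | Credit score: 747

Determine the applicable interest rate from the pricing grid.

5.8%

Credit score 747 ≥ 664; Total monthly debts = (2,575 + 825 + 1,420 + 145) = 4,965. DTI: 4,965 ÷ 14,350 = 34.6%, within the 38% cap
LTV: 444,800 ÷ 599,000 = 74.3%, within 95% cap
Row: 747 falls in 740+. Column: 74.3% falls in 73.01–86%. Rate = 5.8%.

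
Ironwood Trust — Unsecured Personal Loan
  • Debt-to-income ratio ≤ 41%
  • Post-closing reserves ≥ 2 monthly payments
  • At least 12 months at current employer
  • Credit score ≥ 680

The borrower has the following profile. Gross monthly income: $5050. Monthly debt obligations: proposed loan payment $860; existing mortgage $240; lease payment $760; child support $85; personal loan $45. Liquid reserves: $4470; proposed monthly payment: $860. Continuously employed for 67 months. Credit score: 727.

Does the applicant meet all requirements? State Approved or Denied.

Approved

Total monthly debts = (860 + 240 + 760 + 85 + 45) = 1,990. DTI = 1,990/5,050 = 39.4% ≤ 41%
Liquid reserves cover 4,470/860 = 5.2 months — ≥ 2 required
Employment 67 ≥ 12 months
Credit score 727 ≥ 680 (meets)
All criteria satisfied.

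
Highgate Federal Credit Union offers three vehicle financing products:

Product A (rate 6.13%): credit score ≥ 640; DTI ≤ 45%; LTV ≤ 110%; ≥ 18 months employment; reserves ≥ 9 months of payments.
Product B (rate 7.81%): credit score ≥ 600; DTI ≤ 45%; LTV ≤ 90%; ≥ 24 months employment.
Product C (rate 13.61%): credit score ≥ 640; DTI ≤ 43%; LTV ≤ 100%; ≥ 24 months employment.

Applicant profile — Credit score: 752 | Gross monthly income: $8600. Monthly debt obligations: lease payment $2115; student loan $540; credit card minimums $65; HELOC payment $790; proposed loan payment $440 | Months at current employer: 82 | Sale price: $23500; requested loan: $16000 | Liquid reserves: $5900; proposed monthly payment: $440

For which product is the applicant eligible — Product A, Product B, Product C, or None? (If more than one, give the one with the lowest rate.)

None

Total debts = (2,115 + 540 + 65 + 790 + 440) = 3,950; DTI = 3,950/8,600 = 45.9%.
LTV = 16,000/23,500 = 68.1%.
Reserves = 5,900/440 = 13.4 months.
Product A: score 752 ≥ 640; DTI 45.9% > 45%; LTV 68.1% ≤ 110%; employment 82 ≥ 18 mo; reserves 13.4 ≥ 9 mo → does not qualify.
Product B: score 752 ≥ 600; DTI 45.9% > 45%; LTV 68.1% ≤ 90%; employment 82 ≥ 24 mo → does not qualify.
Product C: score 752 ≥ 640; DTI 45.9% > 43%; LTV 68.1% ≤ 100%; employment 82 ≥ 24 mo → does not qualify.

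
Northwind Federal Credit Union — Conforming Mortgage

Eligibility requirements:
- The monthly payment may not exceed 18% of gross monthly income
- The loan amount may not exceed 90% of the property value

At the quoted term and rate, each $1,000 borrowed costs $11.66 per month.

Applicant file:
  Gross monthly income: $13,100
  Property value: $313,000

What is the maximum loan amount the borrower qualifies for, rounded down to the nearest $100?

$202,200

Payment cap: 18% × $13,100 = $2,358/month.
At $11.66 per $1,000, that supports 2,358/11.66 × 1,000 ≈ $202,229 → $202,200.
LTV cap: 90% × $313,000 = $281,700 → $281,700.
Binding constraint: payment-to-income.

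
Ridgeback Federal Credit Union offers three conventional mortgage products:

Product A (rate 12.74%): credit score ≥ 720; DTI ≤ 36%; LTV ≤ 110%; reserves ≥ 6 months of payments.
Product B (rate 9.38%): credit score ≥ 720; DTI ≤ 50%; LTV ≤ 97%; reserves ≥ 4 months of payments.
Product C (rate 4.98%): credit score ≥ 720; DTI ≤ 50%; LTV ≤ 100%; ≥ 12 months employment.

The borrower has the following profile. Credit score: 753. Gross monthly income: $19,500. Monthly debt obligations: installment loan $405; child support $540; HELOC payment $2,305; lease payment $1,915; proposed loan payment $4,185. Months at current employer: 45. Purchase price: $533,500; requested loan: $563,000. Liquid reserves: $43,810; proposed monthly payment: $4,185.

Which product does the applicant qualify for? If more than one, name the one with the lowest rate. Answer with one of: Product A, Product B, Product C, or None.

None

Total debts = (405 + 540 + 2,305 + 1,915 + 4,185) = 9,350; DTI = 9,350/19,500 = 47.9%.
LTV = 563,000/533,500 = 105.5%.
Reserves = 43,810/4,185 = 10.5 months.
Product A: score 753 ≥ 720; DTI 47.9% > 36%; LTV 105.5% ≤ 110%; reserves 10.5 ≥ 6 mo → does not qualify.
Product B: score 753 ≥ 720; DTI 47.9% ≤ 50%; LTV 105.5% > 97%; reserves 10.5 ≥ 4 mo → does not qualify.
Product C: score 753 ≥ 720; DTI 47.9% ≤ 50%; LTV 105.5% > 100%; employment 45 ≥ 12 mo → does not qualify.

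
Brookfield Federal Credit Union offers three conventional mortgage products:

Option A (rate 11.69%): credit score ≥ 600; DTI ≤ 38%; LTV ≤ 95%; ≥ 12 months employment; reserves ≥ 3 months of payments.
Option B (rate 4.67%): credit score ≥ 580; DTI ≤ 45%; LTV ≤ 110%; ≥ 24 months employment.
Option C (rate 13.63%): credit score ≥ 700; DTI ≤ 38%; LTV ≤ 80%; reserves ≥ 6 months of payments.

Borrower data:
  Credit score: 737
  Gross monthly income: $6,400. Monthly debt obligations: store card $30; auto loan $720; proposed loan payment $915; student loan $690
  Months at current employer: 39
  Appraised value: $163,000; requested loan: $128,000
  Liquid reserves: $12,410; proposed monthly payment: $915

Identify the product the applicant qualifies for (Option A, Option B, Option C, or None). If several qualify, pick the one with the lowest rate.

Total debts = (30 + 720 + 915 + 690) = 2,355; DTI = 2,355/6,400 = 36.8%.
LTV = 128,000/163,000 = 78.5%.
Reserves = 12,410/915 = 13.6 months.
Option A: score 737 ≥ 600; DTI 36.8% ≤ 38%; LTV 78.5% ≤ 95%; employment 39 ≥ 12 mo; reserves 13.6 ≥ 3 mo → qualifies.
Option B: score 737 ≥ 580; DTI 36.8% ≤ 45%; LTV 78.5% ≤ 110%; employment 39 ≥ 24 mo → qualifies.
Option C: score 737 ≥ 700; DTI 36.8% ≤ 38%; LTV 78.5% ≤ 80%; reserves 13.6 ≥ 6 mo → qualifies.
Qualifying: Option A, Option B, Option C. Lowest rate is 4.67% → Option B.

Option B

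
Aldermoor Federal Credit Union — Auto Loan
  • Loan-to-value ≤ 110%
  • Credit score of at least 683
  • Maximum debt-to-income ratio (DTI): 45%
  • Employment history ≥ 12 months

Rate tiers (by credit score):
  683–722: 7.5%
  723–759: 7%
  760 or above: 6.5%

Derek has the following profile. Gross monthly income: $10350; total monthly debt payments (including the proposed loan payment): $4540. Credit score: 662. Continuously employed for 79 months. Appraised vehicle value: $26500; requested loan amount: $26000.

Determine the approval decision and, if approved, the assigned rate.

Denied

Credit score 662 < 683 (below minimum)
DTI: 4,540 ÷ 10,350 = 43.9%, within the 45% cap
Employment 79 ≥ 12 months
LTV: 26,000 ÷ 26,500 = 98.1%, within 110% cap
Not all requirements met → denied.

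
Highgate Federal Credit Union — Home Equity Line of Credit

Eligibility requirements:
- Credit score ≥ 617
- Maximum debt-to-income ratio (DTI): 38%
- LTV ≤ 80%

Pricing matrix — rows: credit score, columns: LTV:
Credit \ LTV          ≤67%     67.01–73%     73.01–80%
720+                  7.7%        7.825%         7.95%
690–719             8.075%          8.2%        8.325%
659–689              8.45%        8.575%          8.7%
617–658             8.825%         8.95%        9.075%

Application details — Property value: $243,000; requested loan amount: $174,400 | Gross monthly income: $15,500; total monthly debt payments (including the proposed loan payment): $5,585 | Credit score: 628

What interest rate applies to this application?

Credit score 628 ≥ 617; Debt-to-income = 5,585/15,500 = 36% — meets 38% limit
LTV = 174,400/243,000 = 71.8% ≤ 80%
Score 628 is in the 617–658 band; LTV 71.8% is in the 67.01–73% band → 8.95%.

8.95%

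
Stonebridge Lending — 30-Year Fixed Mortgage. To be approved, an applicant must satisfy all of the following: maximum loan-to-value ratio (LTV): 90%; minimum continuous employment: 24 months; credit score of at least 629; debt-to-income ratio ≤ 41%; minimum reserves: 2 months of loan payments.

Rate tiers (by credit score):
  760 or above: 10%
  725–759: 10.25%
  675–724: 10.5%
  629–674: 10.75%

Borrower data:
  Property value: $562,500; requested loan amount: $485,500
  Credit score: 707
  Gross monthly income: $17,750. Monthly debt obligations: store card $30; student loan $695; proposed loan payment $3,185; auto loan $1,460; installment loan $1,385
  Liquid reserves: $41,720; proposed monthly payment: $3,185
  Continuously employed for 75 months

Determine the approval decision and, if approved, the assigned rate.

Credit score 707 ≥ 629 (meets minimum)
Total monthly debts = (30 + 695 + 3,185 + 1,460 + 1,385) = 6,755. Debt-to-income = 6,755/17,750 = 38.1% — meets 41% limit
Employment 75 ≥ 24 months
Reserves: 41,720 ÷ 3,185 = 13.1 months (meets 2-month minimum)
LTV: 485,500 ÷ 562,500 = 86.3%, within 90% cap
All requirements met. Score 707 falls in the 675–724 tier → 10.5%.

Approved at 10.5%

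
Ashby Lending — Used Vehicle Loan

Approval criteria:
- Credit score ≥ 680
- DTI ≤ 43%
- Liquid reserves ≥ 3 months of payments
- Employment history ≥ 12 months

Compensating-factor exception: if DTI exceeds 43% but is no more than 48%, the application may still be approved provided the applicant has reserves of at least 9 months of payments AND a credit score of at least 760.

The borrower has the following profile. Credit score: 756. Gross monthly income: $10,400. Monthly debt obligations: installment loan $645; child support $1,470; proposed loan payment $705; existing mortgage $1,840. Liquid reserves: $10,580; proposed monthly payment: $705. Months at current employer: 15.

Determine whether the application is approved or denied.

Denied

Credit score 756 ≥ 680 (meets base)
Total debts = (645 + 1,470 + 705 + 1,840) = 4,660. DTI = 4,660/10,400 = 44.8% > 43% — standard DTI limit exceeded.
Liquid reserves cover 10,580/705 = 15.0 months — ≥ 3 required
Employment 15 ≥ 12 months
44.8% falls in the override range (43%–48%), so the compensating-factor test applies.
Reserves 15.0 ≥ 9 months; credit score 756 < 760.
Compensating-factor requirement not fully met.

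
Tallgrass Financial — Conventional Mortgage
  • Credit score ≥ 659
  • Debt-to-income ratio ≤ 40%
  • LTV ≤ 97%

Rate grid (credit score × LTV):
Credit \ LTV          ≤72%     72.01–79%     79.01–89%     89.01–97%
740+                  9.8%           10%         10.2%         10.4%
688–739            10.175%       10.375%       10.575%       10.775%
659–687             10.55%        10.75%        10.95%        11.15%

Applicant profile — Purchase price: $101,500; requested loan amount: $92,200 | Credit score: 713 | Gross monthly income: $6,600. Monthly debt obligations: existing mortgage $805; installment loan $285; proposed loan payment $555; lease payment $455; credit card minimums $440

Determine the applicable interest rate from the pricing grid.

Credit score 713 ≥ 659; Total monthly debts = (805 + 285 + 555 + 455 + 440) = 2,540. Debt-to-income = 2,540/6,600 = 38.5% — meets 40% limit
LTV: 92,200 ÷ 101,500 = 90.8%, within 97% cap
Score 713 is in the 688–739 band; LTV 90.8% is in the 89.01–97% band → 10.775%.

10.775%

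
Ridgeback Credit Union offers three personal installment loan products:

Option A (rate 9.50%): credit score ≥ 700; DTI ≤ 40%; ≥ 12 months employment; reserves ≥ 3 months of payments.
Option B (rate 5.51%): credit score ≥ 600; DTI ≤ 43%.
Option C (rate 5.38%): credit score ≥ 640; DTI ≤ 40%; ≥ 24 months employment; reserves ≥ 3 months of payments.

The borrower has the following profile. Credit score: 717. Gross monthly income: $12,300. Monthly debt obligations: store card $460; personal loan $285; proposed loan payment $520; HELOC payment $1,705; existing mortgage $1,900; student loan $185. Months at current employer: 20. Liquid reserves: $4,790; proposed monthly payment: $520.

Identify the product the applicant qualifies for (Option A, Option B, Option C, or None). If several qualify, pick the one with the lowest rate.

Option B

Total debts = (460 + 285 + 520 + 1,705 + 1,900 + 185) = 5,055; DTI = 5,055/12,300 = 41.1%.
Reserves = 4,790/520 = 9.2 months.
Option A: score 717 ≥ 700; DTI 41.1% > 40%; employment 20 ≥ 12 mo; reserves 9.2 ≥ 3 mo → does not qualify.
Option B: score 717 ≥ 600; DTI 41.1% ≤ 43% → qualifies.
Option C: score 717 ≥ 640; DTI 41.1% > 40%; employment 20 < 24 mo; reserves 9.2 ≥ 3 mo → does not qualify.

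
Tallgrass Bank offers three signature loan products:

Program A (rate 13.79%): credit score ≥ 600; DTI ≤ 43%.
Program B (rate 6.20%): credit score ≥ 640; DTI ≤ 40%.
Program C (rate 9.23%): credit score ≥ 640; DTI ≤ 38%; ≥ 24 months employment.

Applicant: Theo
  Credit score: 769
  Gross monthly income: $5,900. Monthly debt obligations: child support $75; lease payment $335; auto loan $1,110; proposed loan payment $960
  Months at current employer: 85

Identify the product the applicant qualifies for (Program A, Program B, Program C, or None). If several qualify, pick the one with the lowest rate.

Total debts = (75 + 335 + 1,110 + 960) = 2,480; DTI = 2,480/5,900 = 42%.
Program A: score 769 ≥ 600; DTI 42% ≤ 43% → qualifies.
Program B: score 769 ≥ 640; DTI 42% > 40% → does not qualify.
Program C: score 769 ≥ 640; DTI 42% > 38%; employment 85 ≥ 24 mo → does not qualify.

Program A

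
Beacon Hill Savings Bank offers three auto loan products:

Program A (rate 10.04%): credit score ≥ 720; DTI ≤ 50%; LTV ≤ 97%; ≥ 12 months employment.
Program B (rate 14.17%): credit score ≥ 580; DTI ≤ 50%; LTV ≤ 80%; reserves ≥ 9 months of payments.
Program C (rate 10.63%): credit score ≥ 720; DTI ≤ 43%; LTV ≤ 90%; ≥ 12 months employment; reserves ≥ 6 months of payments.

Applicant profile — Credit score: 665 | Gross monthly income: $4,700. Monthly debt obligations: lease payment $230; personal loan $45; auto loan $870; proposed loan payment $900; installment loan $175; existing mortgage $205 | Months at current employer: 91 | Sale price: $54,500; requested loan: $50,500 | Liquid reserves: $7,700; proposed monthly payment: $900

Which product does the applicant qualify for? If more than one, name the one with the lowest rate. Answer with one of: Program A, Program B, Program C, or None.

Total debts = (230 + 45 + 870 + 900 + 175 + 205) = 2,425; DTI = 2,425/4,700 = 51.6%.
LTV = 50,500/54,500 = 92.7%.
Reserves = 7,700/900 = 8.6 months.
Program A: score 665 < 720; DTI 51.6% > 50%; LTV 92.7% ≤ 97%; employment 91 ≥ 12 mo → does not qualify.
Program B: score 665 ≥ 580; DTI 51.6% > 50%; LTV 92.7% > 80%; reserves 8.6 < 9 mo → does not qualify.
Program C: score 665 < 720; DTI 51.6% > 43%; LTV 92.7% > 90%; employment 91 ≥ 12 mo; reserves 8.6 ≥ 6 mo → does not qualify.

None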